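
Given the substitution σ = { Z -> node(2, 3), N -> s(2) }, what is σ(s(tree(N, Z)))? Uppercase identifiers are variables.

Replace each occurrence of Z with node(2, 3).
Replace each occurrence of N with s(2).
Result: s(tree(s(2), node(2, 3))).

s(tree(s(2), node(2, 3)))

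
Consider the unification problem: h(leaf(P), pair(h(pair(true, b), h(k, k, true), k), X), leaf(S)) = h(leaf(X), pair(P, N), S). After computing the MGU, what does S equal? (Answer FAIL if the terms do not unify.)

FAIL

Decompose h/3: leaf(P) = leaf(X),  pair(h(pair(true, b), h(k, k, true), k), X) = pair(P, N),  leaf(S) = S.
Decompose leaf/1: P = X.
Bind P := X; substituting into the one remaining equation that mentions P gives: pair(h(pair(true, b), h(k, k, true), k), X) = pair(X, N).
Decompose pair/2: h(pair(true, b), h(k, k, true), k) = X,  X = N.
Bind X := h(pair(true, b), h(k, k, true), k); substituting into the one remaining equation that mentions X gives: h(pair(true, b), h(k, k, true), k) = N. Substituting into the earlier binding gives P := h(pair(true, b), h(k, k, true), k).
Bind N := h(pair(true, b), h(k, k, true), k); no other remaining equation mentions N.
Occurs check fails: S occurs in leaf(S); the equation S = leaf(S) has no finite solution.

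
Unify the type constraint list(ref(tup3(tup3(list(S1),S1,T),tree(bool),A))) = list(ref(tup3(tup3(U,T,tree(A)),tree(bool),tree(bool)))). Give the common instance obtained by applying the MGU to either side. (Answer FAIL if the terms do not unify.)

Decompose list/1: ref(tup3(tup3(list(S1),S1,T),tree(bool),A)) = ref(tup3(tup3(U,T,tree(A)),tree(bool),tree(bool))).
Decompose ref/1: tup3(tup3(list(S1),S1,T),tree(bool),A) = tup3(tup3(U,T,tree(A)),tree(bool),tree(bool)).
Decompose tup3/3: tup3(list(S1),S1,T) = tup3(U,T,tree(A)),  tree(bool) = tree(bool),  A = tree(bool).
Decompose tup3/3: list(S1) = U,  S1 = T,  T = tree(A).
Bind U := list(S1); no other remaining equation mentions U.
Bind S1 := T; no other remaining equation mentions S1. Substituting into the earlier binding gives U := list(T).
Bind T := tree(A); no other remaining equation mentions T. Substituting into the earlier bindings gives U := list(tree(A)), S1 := tree(A).
Delete trivial equation tree(bool) = tree(bool).
Bind A := tree(bool). Substituting into the earlier bindings gives U := list(tree(tree(bool))), S1 := tree(tree(bool)), T := tree(tree(bool)).
Applying the MGU to either side gives list(ref(tup3(tup3(list(tree(tree(bool))),tree(tree(bool)),tree(tree(bool))),tree(bool),tree(bool)))).

list(ref(tup3(tup3(list(tree(tree(bool))),tree(tree(bool)),tree(tree(bool))),tree(bool),tree(bool))))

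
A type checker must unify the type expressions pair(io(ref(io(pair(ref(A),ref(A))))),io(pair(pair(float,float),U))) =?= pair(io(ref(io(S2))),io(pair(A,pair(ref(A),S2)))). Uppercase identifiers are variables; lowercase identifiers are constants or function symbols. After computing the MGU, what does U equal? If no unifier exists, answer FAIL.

pair(ref(pair(float,float)),pair(ref(pair(float,float)),ref(pair(float,float))))

Decompose pair/2: io(ref(io(pair(ref(A),ref(A))))) =?= io(ref(io(S2))),  io(pair(pair(float,float),U)) =?= io(pair(A,pair(ref(A),S2))).
Decompose io/1: ref(io(pair(ref(A),ref(A)))) =?= ref(io(S2)).
Decompose ref/1: io(pair(ref(A),ref(A))) =?= io(S2).
Decompose io/1: pair(ref(A),ref(A)) =?= S2.
Bind S2 := pair(ref(A),ref(A)); substituting into the remaining equation gives: io(pair(pair(float,float),U)) =?= io(pair(A,pair(ref(A),pair(ref(A),ref(A))))).
Decompose io/1: pair(pair(float,float),U) =?= pair(A,pair(ref(A),pair(ref(A),ref(A)))).
Decompose pair/2: pair(float,float) =?= A,  U =?= pair(ref(A),pair(ref(A),ref(A))).
Bind A := pair(float,float); substituting into the remaining equation gives: U =?= pair(ref(pair(float,float)),pair(ref(pair(float,float)),ref(pair(float,float)))). Substituting into the earlier binding gives S2 := pair(ref(pair(float,float)),ref(pair(float,float))).
Bind U := pair(ref(pair(float,float)),pair(ref(pair(float,float)),ref(pair(float,float)))).
MGU = { S2 := pair(ref(pair(float,float)),ref(pair(float,float))), A := pair(float,float), U := pair(ref(pair(float,float)),pair(ref(pair(float,float)),ref(pair(float,float)))) }, so U := pair(ref(pair(float,float)),pair(ref(pair(float,float)),ref(pair(float,float)))).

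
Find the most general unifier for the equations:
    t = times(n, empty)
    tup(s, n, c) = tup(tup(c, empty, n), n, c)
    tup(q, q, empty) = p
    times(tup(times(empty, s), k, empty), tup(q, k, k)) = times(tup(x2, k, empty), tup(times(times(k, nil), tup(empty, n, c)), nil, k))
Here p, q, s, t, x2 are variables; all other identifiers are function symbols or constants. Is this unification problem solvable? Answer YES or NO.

NO

Bind t := times(n, empty); no other remaining equation mentions t.
Decompose tup/3: s = tup(c, empty, n),  n = n,  c = c.
Bind s := tup(c, empty, n); substituting into the one remaining equation that mentions s gives: times(tup(times(empty, tup(c, empty, n)), k, empty), tup(q, k, k)) = times(tup(x2, k, empty), tup(times(times(k, nil), tup(empty, n, c)), nil, k)).
Delete trivial equation n = n.
Delete trivial equation c = c.
Bind p := tup(q, q, empty); no other remaining equation mentions p.
Decompose times/2: tup(times(empty, tup(c, empty, n)), k, empty) = tup(x2, k, empty),  tup(q, k, k) = tup(times(times(k, nil), tup(empty, n, c)), nil, k).
Decompose tup/3: times(empty, tup(c, empty, n)) = x2,  k = k,  empty = empty.
Bind x2 := times(empty, tup(c, empty, n)); no other remaining equation mentions x2.
Delete trivial equation k = k.
Delete trivial equation empty = empty.
Decompose tup/3: q = times(times(k, nil), tup(empty, n, c)),  k = nil,  k = k.
Bind q := times(times(k, nil), tup(empty, n, c)); no other remaining equation mentions q. Substituting into the earlier binding gives p := tup(times(times(k, nil), tup(empty, n, c)), times(times(k, nil), tup(empty, n, c)), empty).
Clash: constants k and nil differ; no unifier exists.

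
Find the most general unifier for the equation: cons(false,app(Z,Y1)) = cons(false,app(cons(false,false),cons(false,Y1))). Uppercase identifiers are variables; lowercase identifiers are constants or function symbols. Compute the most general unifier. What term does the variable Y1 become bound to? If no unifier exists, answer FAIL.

FAIL

Decompose cons/2: false = false,  app(Z,Y1) = app(cons(false,false),cons(false,Y1)).
Delete trivial equation false = false.
Decompose app/2: Z = cons(false,false),  Y1 = cons(false,Y1).
Bind Z := cons(false,false); no other remaining equation mentions Z.
Occurs check fails: Y1 occurs in cons(false,Y1); the equation Y1 = cons(false,Y1) has no finite solution.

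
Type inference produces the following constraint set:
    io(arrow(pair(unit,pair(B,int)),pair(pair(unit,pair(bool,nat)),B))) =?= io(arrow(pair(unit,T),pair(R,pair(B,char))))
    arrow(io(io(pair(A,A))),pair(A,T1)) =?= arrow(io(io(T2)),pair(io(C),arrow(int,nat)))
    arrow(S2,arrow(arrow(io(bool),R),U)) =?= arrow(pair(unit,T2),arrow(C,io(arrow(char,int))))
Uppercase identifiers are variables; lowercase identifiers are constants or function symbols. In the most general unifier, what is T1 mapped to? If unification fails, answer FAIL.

FAIL

Decompose io/1: arrow(pair(unit,pair(B,int)),pair(pair(unit,pair(bool,nat)),B)) =?= arrow(pair(unit,T),pair(R,pair(B,char))).
Decompose arrow/2: pair(unit,pair(B,int)) =?= pair(unit,T),  pair(pair(unit,pair(bool,nat)),B) =?= pair(R,pair(B,char)).
Decompose pair/2: unit =?= unit,  pair(B,int) =?= T.
Delete trivial equation unit =?= unit.
Bind T := pair(B,int); no other remaining equation mentions T.
Decompose pair/2: pair(unit,pair(bool,nat)) =?= R,  B =?= pair(B,char).
Bind R := pair(unit,pair(bool,nat)); substituting into the one remaining equation that mentions R gives: arrow(S2,arrow(arrow(io(bool),pair(unit,pair(bool,nat))),U)) =?= arrow(pair(unit,T2),arrow(C,io(arrow(char,int)))).
Occurs check fails: B occurs in pair(B,char); the equation B =?= pair(B,char) has no finite solution.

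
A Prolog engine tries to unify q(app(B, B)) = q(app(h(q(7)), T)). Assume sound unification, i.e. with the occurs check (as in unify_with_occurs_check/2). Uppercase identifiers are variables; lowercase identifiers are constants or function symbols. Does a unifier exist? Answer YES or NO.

Decompose q/1: app(B, B) = app(h(q(7)), T).
Decompose app/2: B = h(q(7)),  B = T.
Bind B := h(q(7)); substituting into the remaining equation gives: h(q(7)) = T.
Bind T := h(q(7)).
No equations remain and no clash or occurs-check failure arose, so a unifier exists.

YES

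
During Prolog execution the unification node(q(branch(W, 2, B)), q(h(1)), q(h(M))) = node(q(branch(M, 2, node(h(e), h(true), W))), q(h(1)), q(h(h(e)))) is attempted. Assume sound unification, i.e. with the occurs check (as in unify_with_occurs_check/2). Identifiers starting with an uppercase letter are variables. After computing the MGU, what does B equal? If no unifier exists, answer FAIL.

node(h(e), h(true), h(e))

Decompose node/3: q(branch(W, 2, B)) = q(branch(M, 2, node(h(e), h(true), W))),  q(h(1)) = q(h(1)),  q(h(M)) = q(h(h(e))).
Decompose q/1: branch(W, 2, B) = branch(M, 2, node(h(e), h(true), W)).
Decompose branch/3: W = M,  2 = 2,  B = node(h(e), h(true), W).
Bind W := M; substituting into the one remaining equation that mentions W gives: B = node(h(e), h(true), M).
Delete trivial equation 2 = 2.
Bind B := node(h(e), h(true), M); no other remaining equation mentions B.
Delete trivial equation q(h(1)) = q(h(1)).
Decompose q/1: h(M) = h(h(e)).
Decompose h/1: M = h(e).
Bind M := h(e). Substituting into the earlier bindings gives W := h(e), B := node(h(e), h(true), h(e)).
MGU = { W = h(e), B = node(h(e), h(true), h(e)), M = h(e) }, so B = node(h(e), h(true), h(e)).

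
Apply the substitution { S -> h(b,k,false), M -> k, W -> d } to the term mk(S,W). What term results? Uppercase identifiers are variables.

mk(h(b,k,false),d)

Replace each occurrence of S with h(b,k,false).
Replace each occurrence of W with d.
Result: mk(h(b,k,false),d).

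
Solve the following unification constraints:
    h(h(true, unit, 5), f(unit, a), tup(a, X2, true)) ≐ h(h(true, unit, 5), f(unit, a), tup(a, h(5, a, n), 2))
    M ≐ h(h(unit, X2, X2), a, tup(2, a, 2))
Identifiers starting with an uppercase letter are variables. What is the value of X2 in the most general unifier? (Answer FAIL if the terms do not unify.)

Decompose h/3: h(true, unit, 5) ≐ h(true, unit, 5),  f(unit, a) ≐ f(unit, a),  tup(a, X2, true) ≐ tup(a, h(5, a, n), 2).
Delete trivial equation h(true, unit, 5) ≐ h(true, unit, 5).
Delete trivial equation f(unit, a) ≐ f(unit, a).
Decompose tup/3: a ≐ a,  X2 ≐ h(5, a, n),  true ≐ 2.
Delete trivial equation a ≐ a.
Bind X2 := h(5, a, n); substituting into the one remaining equation that mentions X2 gives: M ≐ h(h(unit, h(5, a, n), h(5, a, n)), a, tup(2, a, 2)).
Clash: constants true and 2 differ; no unifier exists.

FAIL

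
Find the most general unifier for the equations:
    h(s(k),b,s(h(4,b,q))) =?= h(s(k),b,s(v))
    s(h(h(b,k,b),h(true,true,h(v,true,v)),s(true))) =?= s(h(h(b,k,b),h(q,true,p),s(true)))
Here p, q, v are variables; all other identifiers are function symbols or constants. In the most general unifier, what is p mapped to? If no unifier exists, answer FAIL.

h(h(4,b,true),true,h(4,b,true))

Decompose h/3: s(k) =?= s(k),  b =?= b,  s(h(4,b,q)) =?= s(v).
Delete trivial equation s(k) =?= s(k).
Delete trivial equation b =?= b.
Decompose s/1: h(4,b,q) =?= v.
Bind v := h(4,b,q); substituting into the remaining equation gives: s(h(h(b,k,b),h(true,true,h(h(4,b,q),true,h(4,b,q))),s(true))) =?= s(h(h(b,k,b),h(q,true,p),s(true))).
Decompose s/1: h(h(b,k,b),h(true,true,h(h(4,b,q),true,h(4,b,q))),s(true)) =?= h(h(b,k,b),h(q,true,p),s(true)).
Decompose h/3: h(b,k,b) =?= h(b,k,b),  h(true,true,h(h(4,b,q),true,h(4,b,q))) =?= h(q,true,p),  s(true) =?= s(true).
Delete trivial equation h(b,k,b) =?= h(b,k,b).
Decompose h/3: true =?= q,  true =?= true,  h(h(4,b,q),true,h(4,b,q)) =?= p.
Bind q := true; substituting into the one remaining equation that mentions q gives: h(h(4,b,true),true,h(4,b,true)) =?= p. Substituting into the earlier binding gives v := h(4,b,true).
Delete trivial equation true =?= true.
Bind p := h(h(4,b,true),true,h(4,b,true)); no other remaining equation mentions p.
Delete trivial equation s(true) =?= s(true).
MGU = { v := h(4,b,true), q := true, p := h(h(4,b,true),true,h(4,b,true)) }, so p := h(h(4,b,true),true,h(4,b,true)).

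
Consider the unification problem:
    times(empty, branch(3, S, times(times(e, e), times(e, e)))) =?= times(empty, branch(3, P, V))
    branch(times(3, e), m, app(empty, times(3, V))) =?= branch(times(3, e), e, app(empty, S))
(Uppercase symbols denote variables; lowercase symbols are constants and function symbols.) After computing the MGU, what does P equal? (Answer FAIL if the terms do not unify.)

FAIL

Decompose times/2: empty =?= empty,  branch(3, S, times(times(e, e), times(e, e))) =?= branch(3, P, V).
Delete trivial equation empty =?= empty.
Decompose branch/3: 3 =?= 3,  S =?= P,  times(times(e, e), times(e, e)) =?= V.
Delete trivial equation 3 =?= 3.
Bind S := P; substituting into the one remaining equation that mentions S gives: branch(times(3, e), m, app(empty, times(3, V))) =?= branch(times(3, e), e, app(empty, P)).
Bind V := times(times(e, e), times(e, e)); substituting into the remaining equation gives: branch(times(3, e), m, app(empty, times(3, times(times(e, e), times(e, e))))) =?= branch(times(3, e), e, app(empty, P)).
Decompose branch/3: times(3, e) =?= times(3, e),  m =?= e,  app(empty, times(3, times(times(e, e), times(e, e)))) =?= app(empty, P).
Delete trivial equation times(3, e) =?= times(3, e).
Clash: constants m and e differ; no unifier exists.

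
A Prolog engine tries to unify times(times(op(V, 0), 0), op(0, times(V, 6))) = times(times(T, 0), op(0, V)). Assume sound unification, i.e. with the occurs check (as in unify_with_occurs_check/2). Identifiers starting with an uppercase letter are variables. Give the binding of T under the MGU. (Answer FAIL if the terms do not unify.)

FAIL

Decompose times/2: times(op(V, 0), 0) = times(T, 0),  op(0, times(V, 6)) = op(0, V).
Decompose times/2: op(V, 0) = T,  0 = 0.
Bind T := op(V, 0); no other remaining equation mentions T.
Delete trivial equation 0 = 0.
Decompose op/2: 0 = 0,  times(V, 6) = V.
Delete trivial equation 0 = 0.
Occurs check fails: V occurs in times(V, 6); the equation V = times(V, 6) has no finite solution.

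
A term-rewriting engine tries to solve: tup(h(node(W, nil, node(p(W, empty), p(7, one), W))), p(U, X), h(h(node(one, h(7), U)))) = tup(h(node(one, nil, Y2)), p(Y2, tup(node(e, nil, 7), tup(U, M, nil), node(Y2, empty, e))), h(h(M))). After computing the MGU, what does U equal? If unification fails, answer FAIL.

node(p(one, empty), p(7, one), one)

Decompose tup/3: h(node(W, nil, node(p(W, empty), p(7, one), W))) = h(node(one, nil, Y2)),  p(U, X) = p(Y2, tup(node(e, nil, 7), tup(U, M, nil), node(Y2, empty, e))),  h(h(node(one, h(7), U))) = h(h(M)).
Decompose h/1: node(W, nil, node(p(W, empty), p(7, one), W)) = node(one, nil, Y2).
Decompose node/3: W = one,  nil = nil,  node(p(W, empty), p(7, one), W) = Y2.
Bind W := one; substituting into the one remaining equation that mentions W gives: node(p(one, empty), p(7, one), one) = Y2.
Delete trivial equation nil = nil.
Bind Y2 := node(p(one, empty), p(7, one), one); substituting into the one remaining equation that mentions Y2 gives: p(U, X) = p(node(p(one, empty), p(7, one), one), tup(node(e, nil, 7), tup(U, M, nil), node(node(p(one, empty), p(7, one), one), empty, e))).
Decompose p/2: U = node(p(one, empty), p(7, one), one),  X = tup(node(e, nil, 7), tup(U, M, nil), node(node(p(one, empty), p(7, one), one), empty, e)).
Bind U := node(p(one, empty), p(7, one), one); substituting into the remaining equations gives: X = tup(node(e, nil, 7), tup(node(p(one, empty), p(7, one), one), M, nil), node(node(p(one, empty), p(7, one), one), empty, e)),  h(h(node(one, h(7), node(p(one, empty), p(7, one), one)))) = h(h(M)).
Bind X := tup(node(e, nil, 7), tup(node(p(one, empty), p(7, one), one), M, nil), node(node(p(one, empty), p(7, one), one), empty, e)); no other remaining equation mentions X.
Decompose h/1: h(node(one, h(7), node(p(one, empty), p(7, one), one))) = h(M).
Decompose h/1: node(one, h(7), node(p(one, empty), p(7, one), one)) = M.
Bind M := node(one, h(7), node(p(one, empty), p(7, one), one)). Substituting into the earlier binding gives X := tup(node(e, nil, 7), tup(node(p(one, empty), p(7, one), one), node(one, h(7), node(p(one, empty), p(7, one), one)), nil), node(node(p(one, empty), p(7, one), one), empty, e)).
MGU = { W ↦ one, Y2 ↦ node(p(one, empty), p(7, one), one), U ↦ node(p(one, empty), p(7, one), one), X ↦ tup(node(e, nil, 7), tup(node(p(one, empty), p(7, one), one), node(one, h(7), node(p(one, empty), p(7, one), one)), nil), node(node(p(one, empty), p(7, one), one), empty, e)), M ↦ node(one, h(7), node(p(one, empty), p(7, one), one)) }, so U ↦ node(p(one, empty), p(7, one), one).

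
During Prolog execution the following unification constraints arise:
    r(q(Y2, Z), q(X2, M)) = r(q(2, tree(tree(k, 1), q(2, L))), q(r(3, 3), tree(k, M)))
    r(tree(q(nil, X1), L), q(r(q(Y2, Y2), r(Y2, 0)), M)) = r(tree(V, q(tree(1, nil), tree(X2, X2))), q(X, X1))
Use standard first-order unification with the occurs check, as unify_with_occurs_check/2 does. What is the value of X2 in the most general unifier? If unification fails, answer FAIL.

FAIL

Decompose r/2: q(Y2, Z) = q(2, tree(tree(k, 1), q(2, L))),  q(X2, M) = q(r(3, 3), tree(k, M)).
Decompose q/2: Y2 = 2,  Z = tree(tree(k, 1), q(2, L)).
Bind Y2 := 2; substituting into the one remaining equation that mentions Y2 gives: r(tree(q(nil, X1), L), q(r(q(2, 2), r(2, 0)), M)) = r(tree(V, q(tree(1, nil), tree(X2, X2))), q(X, X1)).
Bind Z := tree(tree(k, 1), q(2, L)); no other remaining equation mentions Z.
Decompose q/2: X2 = r(3, 3),  M = tree(k, M).
Bind X2 := r(3, 3); substituting into the one remaining equation that mentions X2 gives: r(tree(q(nil, X1), L), q(r(q(2, 2), r(2, 0)), M)) = r(tree(V, q(tree(1, nil), tree(r(3, 3), r(3, 3)))), q(X, X1)).
Occurs check fails: M occurs in tree(k, M); the equation M = tree(k, M) has no finite solution.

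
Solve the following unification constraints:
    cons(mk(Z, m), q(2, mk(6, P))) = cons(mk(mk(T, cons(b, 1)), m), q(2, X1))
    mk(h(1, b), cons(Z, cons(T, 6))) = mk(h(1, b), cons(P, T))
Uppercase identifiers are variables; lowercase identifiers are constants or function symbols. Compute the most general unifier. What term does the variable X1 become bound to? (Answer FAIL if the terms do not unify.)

Decompose cons/2: mk(Z, m) = mk(mk(T, cons(b, 1)), m),  q(2, mk(6, P)) = q(2, X1).
Decompose mk/2: Z = mk(T, cons(b, 1)),  m = m.
Bind Z := mk(T, cons(b, 1)); substituting into the one remaining equation that mentions Z gives: mk(h(1, b), cons(mk(T, cons(b, 1)), cons(T, 6))) = mk(h(1, b), cons(P, T)).
Delete trivial equation m = m.
Decompose q/2: 2 = 2,  mk(6, P) = X1.
Delete trivial equation 2 = 2.
Bind X1 := mk(6, P); no other remaining equation mentions X1.
Decompose mk/2: h(1, b) = h(1, b),  cons(mk(T, cons(b, 1)), cons(T, 6)) = cons(P, T).
Delete trivial equation h(1, b) = h(1, b).
Decompose cons/2: mk(T, cons(b, 1)) = P,  cons(T, 6) = T.
Bind P := mk(T, cons(b, 1)); no other remaining equation mentions P. Substituting into the earlier binding gives X1 := mk(6, mk(T, cons(b, 1))).
Occurs check fails: T occurs in cons(T, 6); the equation T = cons(T, 6) has no finite solution.

FAIL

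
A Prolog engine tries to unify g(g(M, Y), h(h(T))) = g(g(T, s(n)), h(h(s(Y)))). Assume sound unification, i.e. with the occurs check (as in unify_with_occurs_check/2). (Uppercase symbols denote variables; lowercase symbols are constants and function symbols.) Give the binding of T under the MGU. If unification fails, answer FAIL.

Decompose g/2: g(M, Y) = g(T, s(n)),  h(h(T)) = h(h(s(Y))).
Decompose g/2: M = T,  Y = s(n).
Bind M := T; no other remaining equation mentions M.
Bind Y := s(n); substituting into the remaining equation gives: h(h(T)) = h(h(s(s(n)))).
Decompose h/1: h(T) = h(s(s(n))).
Decompose h/1: T = s(s(n)).
Bind T := s(s(n)). Substituting into the earlier binding gives M := s(s(n)).
MGU = { M = s(s(n)), Y = s(n), T = s(s(n)) }, so T = s(s(n)).

s(s(n))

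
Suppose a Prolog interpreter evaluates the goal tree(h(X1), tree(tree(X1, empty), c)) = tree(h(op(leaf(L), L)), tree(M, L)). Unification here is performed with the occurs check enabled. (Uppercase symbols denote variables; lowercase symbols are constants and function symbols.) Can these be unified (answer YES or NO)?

Decompose tree/2: h(X1) = h(op(leaf(L), L)),  tree(tree(X1, empty), c) = tree(M, L).
Decompose h/1: X1 = op(leaf(L), L).
Bind X1 := op(leaf(L), L); substituting into the remaining equation gives: tree(tree(op(leaf(L), L), empty), c) = tree(M, L).
Decompose tree/2: tree(op(leaf(L), L), empty) = M,  c = L.
Bind M := tree(op(leaf(L), L), empty); no other remaining equation mentions M.
Bind L := c. Substituting into the earlier bindings gives X1 := op(leaf(c), c), M := tree(op(leaf(c), c), empty).
No equations remain and no clash or occurs-check failure arose, so a unifier exists.

YES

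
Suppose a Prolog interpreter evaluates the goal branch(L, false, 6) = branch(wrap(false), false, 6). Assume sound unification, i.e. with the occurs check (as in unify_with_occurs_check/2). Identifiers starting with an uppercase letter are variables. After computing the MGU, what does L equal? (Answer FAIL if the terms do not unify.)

wrap(false)

Decompose branch/3: L = wrap(false),  false = false,  6 = 6.
Bind L := wrap(false); no other remaining equation mentions L.
Delete trivial equation false = false.
Delete trivial equation 6 = 6.
MGU = { L ↦ wrap(false) }, so L ↦ wrap(false).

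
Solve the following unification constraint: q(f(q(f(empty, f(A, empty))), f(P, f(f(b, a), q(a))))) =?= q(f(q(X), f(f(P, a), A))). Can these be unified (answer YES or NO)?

Decompose q/1: f(q(f(empty, f(A, empty))), f(P, f(f(b, a), q(a)))) =?= f(q(X), f(f(P, a), A)).
Decompose f/2: q(f(empty, f(A, empty))) =?= q(X),  f(P, f(f(b, a), q(a))) =?= f(f(P, a), A).
Decompose q/1: f(empty, f(A, empty)) =?= X.
Bind X := f(empty, f(A, empty)); no other remaining equation mentions X.
Decompose f/2: P =?= f(P, a),  f(f(b, a), q(a)) =?= A.
Occurs check fails: P occurs in f(P, a); the equation P =?= f(P, a) has no finite solution.

NO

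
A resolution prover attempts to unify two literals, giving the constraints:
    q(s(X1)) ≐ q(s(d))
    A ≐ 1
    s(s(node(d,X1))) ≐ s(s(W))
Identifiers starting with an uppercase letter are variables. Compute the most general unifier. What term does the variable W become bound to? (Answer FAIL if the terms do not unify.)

node(d,d)

Decompose q/1: s(X1) ≐ s(d).
Decompose s/1: X1 ≐ d.
Bind X1 := d; substituting into the one remaining equation that mentions X1 gives: s(s(node(d,d))) ≐ s(s(W)).
Bind A := 1; no other remaining equation mentions A.
Decompose s/1: s(node(d,d)) ≐ s(W).
Decompose s/1: node(d,d) ≐ W.
Bind W := node(d,d).
MGU = { X1 -> d, A -> 1, W -> node(d,d) }, so W -> node(d,d).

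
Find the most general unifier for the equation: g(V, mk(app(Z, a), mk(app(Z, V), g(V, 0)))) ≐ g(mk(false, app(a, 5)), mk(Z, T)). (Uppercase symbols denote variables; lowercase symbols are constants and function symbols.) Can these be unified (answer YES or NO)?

NO

Decompose g/2: V ≐ mk(false, app(a, 5)),  mk(app(Z, a), mk(app(Z, V), g(V, 0))) ≐ mk(Z, T).
Bind V := mk(false, app(a, 5)); substituting into the remaining equation gives: mk(app(Z, a), mk(app(Z, mk(false, app(a, 5))), g(mk(false, app(a, 5)), 0))) ≐ mk(Z, T).
Decompose mk/2: app(Z, a) ≐ Z,  mk(app(Z, mk(false, app(a, 5))), g(mk(false, app(a, 5)), 0)) ≐ T.
Occurs check fails: Z occurs in app(Z, a); the equation Z ≐ app(Z, a) has no finite solution.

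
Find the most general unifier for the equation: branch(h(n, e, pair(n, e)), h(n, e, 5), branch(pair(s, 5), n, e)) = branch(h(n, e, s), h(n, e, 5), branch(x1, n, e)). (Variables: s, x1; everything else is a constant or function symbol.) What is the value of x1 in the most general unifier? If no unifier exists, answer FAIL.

pair(pair(n, e), 5)

Decompose branch/3: h(n, e, pair(n, e)) = h(n, e, s),  h(n, e, 5) = h(n, e, 5),  branch(pair(s, 5), n, e) = branch(x1, n, e).
Decompose h/3: n = n,  e = e,  pair(n, e) = s.
Delete trivial equation n = n.
Delete trivial equation e = e.
Bind s := pair(n, e); substituting into the one remaining equation that mentions s gives: branch(pair(pair(n, e), 5), n, e) = branch(x1, n, e).
Delete trivial equation h(n, e, 5) = h(n, e, 5).
Decompose branch/3: pair(pair(n, e), 5) = x1,  n = n,  e = e.
Bind x1 := pair(pair(n, e), 5); no other remaining equation mentions x1.
Delete trivial equation n = n.
Delete trivial equation e = e.
MGU = { s := pair(n, e), x1 := pair(pair(n, e), 5) }, so x1 := pair(pair(n, e), 5).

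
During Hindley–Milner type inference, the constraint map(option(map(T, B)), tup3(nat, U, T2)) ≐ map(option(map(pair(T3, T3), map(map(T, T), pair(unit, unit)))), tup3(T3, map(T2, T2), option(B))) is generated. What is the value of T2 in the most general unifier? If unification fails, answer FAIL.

option(map(map(pair(nat, nat), pair(nat, nat)), pair(unit, unit)))

Decompose map/2: option(map(T, B)) ≐ option(map(pair(T3, T3), map(map(T, T), pair(unit, unit)))),  tup3(nat, U, T2) ≐ tup3(T3, map(T2, T2), option(B)).
Decompose option/1: map(T, B) ≐ map(pair(T3, T3), map(map(T, T), pair(unit, unit))).
Decompose map/2: T ≐ pair(T3, T3),  B ≐ map(map(T, T), pair(unit, unit)).
Bind T := pair(T3, T3); substituting into the one remaining equation that mentions T gives: B ≐ map(map(pair(T3, T3), pair(T3, T3)), pair(unit, unit)).
Bind B := map(map(pair(T3, T3), pair(T3, T3)), pair(unit, unit)); substituting into the remaining equation gives: tup3(nat, U, T2) ≐ tup3(T3, map(T2, T2), option(map(map(pair(T3, T3), pair(T3, T3)), pair(unit, unit)))).
Decompose tup3/3: nat ≐ T3,  U ≐ map(T2, T2),  T2 ≐ option(map(map(pair(T3, T3), pair(T3, T3)), pair(unit, unit))).
Bind T3 := nat; substituting into the one remaining equation that mentions T3 gives: T2 ≐ option(map(map(pair(nat, nat), pair(nat, nat)), pair(unit, unit))). Substituting into the earlier bindings gives T := pair(nat, nat), B := map(map(pair(nat, nat), pair(nat, nat)), pair(unit, unit)).
Bind U := map(T2, T2); no other remaining equation mentions U.
Bind T2 := option(map(map(pair(nat, nat), pair(nat, nat)), pair(unit, unit))). Substituting into the earlier binding gives U := map(option(map(map(pair(nat, nat), pair(nat, nat)), pair(unit, unit))), option(map(map(pair(nat, nat), pair(nat, nat)), pair(unit, unit)))).
MGU = { T -> pair(nat, nat), B -> map(map(pair(nat, nat), pair(nat, nat)), pair(unit, unit)), T3 -> nat, U -> map(option(map(map(pair(nat, nat), pair(nat, nat)), pair(unit, unit))), option(map(map(pair(nat, nat), pair(nat, nat)), pair(unit, unit)))), T2 -> option(map(map(pair(nat, nat), pair(nat, nat)), pair(unit, unit))) }, so T2 -> option(map(map(pair(nat, nat), pair(nat, nat)), pair(unit, unit))).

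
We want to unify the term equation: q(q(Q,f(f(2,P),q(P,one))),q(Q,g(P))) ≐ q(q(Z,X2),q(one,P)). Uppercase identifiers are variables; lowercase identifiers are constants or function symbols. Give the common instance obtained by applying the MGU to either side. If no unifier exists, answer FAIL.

FAIL

Decompose q/2: q(Q,f(f(2,P),q(P,one))) ≐ q(Z,X2),  q(Q,g(P)) ≐ q(one,P).
Decompose q/2: Q ≐ Z,  f(f(2,P),q(P,one)) ≐ X2.
Bind Q := Z; substituting into the one remaining equation that mentions Q gives: q(Z,g(P)) ≐ q(one,P).
Bind X2 := f(f(2,P),q(P,one)); no other remaining equation mentions X2.
Decompose q/2: Z ≐ one,  g(P) ≐ P.
Bind Z := one; no other remaining equation mentions Z. Substituting into the earlier binding gives Q := one.
Occurs check fails: P occurs in g(P); the equation P ≐ g(P) has no finite solution.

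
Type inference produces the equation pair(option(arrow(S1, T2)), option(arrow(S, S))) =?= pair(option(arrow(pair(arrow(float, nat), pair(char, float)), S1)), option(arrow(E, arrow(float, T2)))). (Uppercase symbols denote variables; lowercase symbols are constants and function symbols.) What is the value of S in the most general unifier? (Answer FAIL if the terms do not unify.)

Decompose pair/2: option(arrow(S1, T2)) =?= option(arrow(pair(arrow(float, nat), pair(char, float)), S1)),  option(arrow(S, S)) =?= option(arrow(E, arrow(float, T2))).
Decompose option/1: arrow(S1, T2) =?= arrow(pair(arrow(float, nat), pair(char, float)), S1).
Decompose arrow/2: S1 =?= pair(arrow(float, nat), pair(char, float)),  T2 =?= S1.
Bind S1 := pair(arrow(float, nat), pair(char, float)); substituting into the one remaining equation that mentions S1 gives: T2 =?= pair(arrow(float, nat), pair(char, float)).
Bind T2 := pair(arrow(float, nat), pair(char, float)); substituting into the remaining equation gives: option(arrow(S, S)) =?= option(arrow(E, arrow(float, pair(arrow(float, nat), pair(char, float))))).
Decompose option/1: arrow(S, S) =?= arrow(E, arrow(float, pair(arrow(float, nat), pair(char, float)))).
Decompose arrow/2: S =?= E,  S =?= arrow(float, pair(arrow(float, nat), pair(char, float))).
Bind S := E; substituting into the remaining equation gives: E =?= arrow(float, pair(arrow(float, nat), pair(char, float))).
Bind E := arrow(float, pair(arrow(float, nat), pair(char, float))). Substituting into the earlier binding gives S := arrow(float, pair(arrow(float, nat), pair(char, float))).
MGU = { S1 ↦ pair(arrow(float, nat), pair(char, float)), T2 ↦ pair(arrow(float, nat), pair(char, float)), S ↦ arrow(float, pair(arrow(float, nat), pair(char, float))), E ↦ arrow(float, pair(arrow(float, nat), pair(char, float))) }, so S ↦ arrow(float, pair(arrow(float, nat), pair(char, float))).

arrow(float, pair(arrow(float, nat), pair(char, float)))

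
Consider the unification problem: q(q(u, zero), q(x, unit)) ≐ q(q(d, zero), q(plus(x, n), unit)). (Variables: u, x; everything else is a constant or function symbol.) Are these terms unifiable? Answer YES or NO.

NO

Decompose q/2: q(u, zero) ≐ q(d, zero),  q(x, unit) ≐ q(plus(x, n), unit).
Decompose q/2: u ≐ d,  zero ≐ zero.
Bind u := d; no other remaining equation mentions u.
Delete trivial equation zero ≐ zero.
Decompose q/2: x ≐ plus(x, n),  unit ≐ unit.
Occurs check fails: x occurs in plus(x, n); the equation x ≐ plus(x, n) has no finite solution.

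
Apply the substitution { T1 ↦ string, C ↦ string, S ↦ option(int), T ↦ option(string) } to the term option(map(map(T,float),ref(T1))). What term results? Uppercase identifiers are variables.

option(map(map(option(string),float),ref(string)))

Replace each occurrence of T1 with string.
Replace each occurrence of T with option(string).
Result: option(map(map(option(string),float),ref(string))).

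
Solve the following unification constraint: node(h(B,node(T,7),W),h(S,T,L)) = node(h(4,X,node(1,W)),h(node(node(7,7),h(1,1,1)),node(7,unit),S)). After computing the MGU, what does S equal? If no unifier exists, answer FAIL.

Decompose node/2: h(B,node(T,7),W) = h(4,X,node(1,W)),  h(S,T,L) = h(node(node(7,7),h(1,1,1)),node(7,unit),S).
Decompose h/3: B = 4,  node(T,7) = X,  W = node(1,W).
Bind B := 4; no other remaining equation mentions B.
Bind X := node(T,7); no other remaining equation mentions X.
Occurs check fails: W occurs in node(1,W); the equation W = node(1,W) has no finite solution.

FAIL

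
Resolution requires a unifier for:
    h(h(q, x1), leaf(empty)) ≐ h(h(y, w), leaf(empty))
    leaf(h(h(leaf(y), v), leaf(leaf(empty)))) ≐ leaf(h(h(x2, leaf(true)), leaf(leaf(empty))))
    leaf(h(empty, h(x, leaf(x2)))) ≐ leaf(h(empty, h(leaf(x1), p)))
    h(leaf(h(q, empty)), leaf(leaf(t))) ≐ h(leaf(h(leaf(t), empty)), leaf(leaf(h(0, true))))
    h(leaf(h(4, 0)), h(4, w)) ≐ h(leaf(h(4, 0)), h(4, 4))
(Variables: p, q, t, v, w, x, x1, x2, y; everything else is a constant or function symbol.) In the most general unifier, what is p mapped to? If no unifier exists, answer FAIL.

Decompose h/2: h(q, x1) ≐ h(y, w),  leaf(empty) ≐ leaf(empty).
Decompose h/2: q ≐ y,  x1 ≐ w.
Bind q := y; substituting into the one remaining equation that mentions q gives: h(leaf(h(y, empty)), leaf(leaf(t))) ≐ h(leaf(h(leaf(t), empty)), leaf(leaf(h(0, true)))).
Bind x1 := w; substituting into the one remaining equation that mentions x1 gives: leaf(h(empty, h(x, leaf(x2)))) ≐ leaf(h(empty, h(leaf(w), p))).
Delete trivial equation leaf(empty) ≐ leaf(empty).
Decompose leaf/1: h(h(leaf(y), v), leaf(leaf(empty))) ≐ h(h(x2, leaf(true)), leaf(leaf(empty))).
Decompose h/2: h(leaf(y), v) ≐ h(x2, leaf(true)),  leaf(leaf(empty)) ≐ leaf(leaf(empty)).
Decompose h/2: leaf(y) ≐ x2,  v ≐ leaf(true).
Bind x2 := leaf(y); substituting into the one remaining equation that mentions x2 gives: leaf(h(empty, h(x, leaf(leaf(y))))) ≐ leaf(h(empty, h(leaf(w), p))).
Bind v := leaf(true); no other remaining equation mentions v.
Delete trivial equation leaf(leaf(empty)) ≐ leaf(leaf(empty)).
Decompose leaf/1: h(empty, h(x, leaf(leaf(y)))) ≐ h(empty, h(leaf(w), p)).
Decompose h/2: empty ≐ empty,  h(x, leaf(leaf(y))) ≐ h(leaf(w), p).
Delete trivial equation empty ≐ empty.
Decompose h/2: x ≐ leaf(w),  leaf(leaf(y)) ≐ p.
Bind x := leaf(w); no other remaining equation mentions x.
Bind p := leaf(leaf(y)); no other remaining equation mentions p.
Decompose h/2: leaf(h(y, empty)) ≐ leaf(h(leaf(t), empty)),  leaf(leaf(t)) ≐ leaf(leaf(h(0, true))).
Decompose leaf/1: h(y, empty) ≐ h(leaf(t), empty).
Decompose h/2: y ≐ leaf(t),  empty ≐ empty.
Bind y := leaf(t); no other remaining equation mentions y. Substituting into the earlier bindings gives q := leaf(t), x2 := leaf(leaf(t)), p := leaf(leaf(leaf(t))).
Delete trivial equation empty ≐ empty.
Decompose leaf/1: leaf(t) ≐ leaf(h(0, true)).
Decompose leaf/1: t ≐ h(0, true).
Bind t := h(0, true); no other remaining equation mentions t. Substituting into the earlier bindings gives q := leaf(h(0, true)), x2 := leaf(leaf(h(0, true))), p := leaf(leaf(leaf(h(0, true)))), y := leaf(h(0, true)).
Decompose h/2: leaf(h(4, 0)) ≐ leaf(h(4, 0)),  h(4, w) ≐ h(4, 4).
Delete trivial equation leaf(h(4, 0)) ≐ leaf(h(4, 0)).
Decompose h/2: 4 ≐ 4,  w ≐ 4.
Delete trivial equation 4 ≐ 4.
Bind w := 4. Substituting into the earlier bindings gives x1 := 4, x := leaf(4).
MGU = { q ↦ leaf(h(0, true)), x1 ↦ 4, x2 ↦ leaf(leaf(h(0, true))), v ↦ leaf(true), x ↦ leaf(4), p ↦ leaf(leaf(leaf(h(0, true)))), y ↦ leaf(h(0, true)), t ↦ h(0, true), w ↦ 4 }, so p ↦ leaf(leaf(leaf(h(0, true)))).

leaf(leaf(leaf(h(0, true))))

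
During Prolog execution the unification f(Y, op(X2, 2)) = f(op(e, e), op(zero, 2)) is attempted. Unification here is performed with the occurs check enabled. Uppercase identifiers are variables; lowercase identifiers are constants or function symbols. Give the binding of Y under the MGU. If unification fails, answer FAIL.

Decompose f/2: Y = op(e, e),  op(X2, 2) = op(zero, 2).
Bind Y := op(e, e); no other remaining equation mentions Y.
Decompose op/2: X2 = zero,  2 = 2.
Bind X2 := zero; no other remaining equation mentions X2.
Delete trivial equation 2 = 2.
MGU = { Y = op(e, e), X2 = zero }, so Y = op(e, e).

op(e, e)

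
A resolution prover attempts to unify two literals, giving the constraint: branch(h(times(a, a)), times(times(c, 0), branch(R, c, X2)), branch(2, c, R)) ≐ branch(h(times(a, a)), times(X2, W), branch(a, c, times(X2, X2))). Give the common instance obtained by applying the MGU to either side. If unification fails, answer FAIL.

Decompose branch/3: h(times(a, a)) ≐ h(times(a, a)),  times(times(c, 0), branch(R, c, X2)) ≐ times(X2, W),  branch(2, c, R) ≐ branch(a, c, times(X2, X2)).
Delete trivial equation h(times(a, a)) ≐ h(times(a, a)).
Decompose times/2: times(c, 0) ≐ X2,  branch(R, c, X2) ≐ W.
Bind X2 := times(c, 0); substituting into the remaining equations gives: branch(R, c, times(c, 0)) ≐ W,  branch(2, c, R) ≐ branch(a, c, times(times(c, 0), times(c, 0))).
Bind W := branch(R, c, times(c, 0)); no other remaining equation mentions W.
Decompose branch/3: 2 ≐ a,  c ≐ c,  R ≐ times(times(c, 0), times(c, 0)).
Clash: constants 2 and a differ; no unifier exists.

FAIL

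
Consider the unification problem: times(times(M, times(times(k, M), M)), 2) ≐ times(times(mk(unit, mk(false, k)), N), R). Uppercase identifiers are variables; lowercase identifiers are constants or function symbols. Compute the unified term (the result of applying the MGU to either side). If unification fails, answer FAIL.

Decompose times/2: times(M, times(times(k, M), M)) ≐ times(mk(unit, mk(false, k)), N),  2 ≐ R.
Decompose times/2: M ≐ mk(unit, mk(false, k)),  times(times(k, M), M) ≐ N.
Bind M := mk(unit, mk(false, k)); substituting into the one remaining equation that mentions M gives: times(times(k, mk(unit, mk(false, k))), mk(unit, mk(false, k))) ≐ N.
Bind N := times(times(k, mk(unit, mk(false, k))), mk(unit, mk(false, k))); no other remaining equation mentions N.
Bind R := 2.
Applying the MGU to either side gives times(times(mk(unit, mk(false, k)), times(times(k, mk(unit, mk(false, k))), mk(unit, mk(false, k)))), 2).

times(times(mk(unit, mk(false, k)), times(times(k, mk(unit, mk(false, k))), mk(unit, mk(false, k)))), 2)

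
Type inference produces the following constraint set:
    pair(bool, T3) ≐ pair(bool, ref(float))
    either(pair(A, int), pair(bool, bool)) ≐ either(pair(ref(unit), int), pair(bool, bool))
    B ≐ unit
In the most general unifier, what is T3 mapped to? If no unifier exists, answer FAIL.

ref(float)

Decompose pair/2: bool ≐ bool,  T3 ≐ ref(float).
Delete trivial equation bool ≐ bool.
Bind T3 := ref(float); no other remaining equation mentions T3.
Decompose either/2: pair(A, int) ≐ pair(ref(unit), int),  pair(bool, bool) ≐ pair(bool, bool).
Decompose pair/2: A ≐ ref(unit),  int ≐ int.
Bind A := ref(unit); no other remaining equation mentions A.
Delete trivial equation int ≐ int.
Delete trivial equation pair(bool, bool) ≐ pair(bool, bool).
Bind B := unit.
MGU = { T3 ↦ ref(float), A ↦ ref(unit), B ↦ unit }, so T3 ↦ ref(float).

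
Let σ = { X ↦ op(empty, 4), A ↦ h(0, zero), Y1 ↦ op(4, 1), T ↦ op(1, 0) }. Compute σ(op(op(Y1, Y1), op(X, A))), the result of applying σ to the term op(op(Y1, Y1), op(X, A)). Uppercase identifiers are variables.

op(op(op(4, 1), op(4, 1)), op(op(empty, 4), h(0, zero)))

Replace each occurrence of X with op(empty, 4).
Replace each occurrence of A with h(0, zero).
Replace each occurrence of Y1 with op(4, 1).
Result: op(op(op(4, 1), op(4, 1)), op(op(empty, 4), h(0, zero))).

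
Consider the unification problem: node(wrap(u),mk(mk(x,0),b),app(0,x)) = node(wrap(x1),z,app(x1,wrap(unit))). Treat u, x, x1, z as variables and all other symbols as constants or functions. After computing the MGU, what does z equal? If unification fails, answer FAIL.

mk(mk(wrap(unit),0),b)

Decompose node/3: wrap(u) = wrap(x1),  mk(mk(x,0),b) = z,  app(0,x) = app(x1,wrap(unit)).
Decompose wrap/1: u = x1.
Bind u := x1; no other remaining equation mentions u.
Bind z := mk(mk(x,0),b); no other remaining equation mentions z.
Decompose app/2: 0 = x1,  x = wrap(unit).
Bind x1 := 0; no other remaining equation mentions x1. Substituting into the earlier binding gives u := 0.
Bind x := wrap(unit). Substituting into the earlier binding gives z := mk(mk(wrap(unit),0),b).
MGU = { u := 0, z := mk(mk(wrap(unit),0),b), x1 := 0, x := wrap(unit) }, so z := mk(mk(wrap(unit),0),b).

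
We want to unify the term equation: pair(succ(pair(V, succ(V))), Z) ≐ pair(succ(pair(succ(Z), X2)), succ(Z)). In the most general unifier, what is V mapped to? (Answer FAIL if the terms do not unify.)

Decompose pair/2: succ(pair(V, succ(V))) ≐ succ(pair(succ(Z), X2)),  Z ≐ succ(Z).
Decompose succ/1: pair(V, succ(V)) ≐ pair(succ(Z), X2).
Decompose pair/2: V ≐ succ(Z),  succ(V) ≐ X2.
Bind V := succ(Z); substituting into the one remaining equation that mentions V gives: succ(succ(Z)) ≐ X2.
Bind X2 := succ(succ(Z)); no other remaining equation mentions X2.
Occurs check fails: Z occurs in succ(Z); the equation Z ≐ succ(Z) has no finite solution.

FAIL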